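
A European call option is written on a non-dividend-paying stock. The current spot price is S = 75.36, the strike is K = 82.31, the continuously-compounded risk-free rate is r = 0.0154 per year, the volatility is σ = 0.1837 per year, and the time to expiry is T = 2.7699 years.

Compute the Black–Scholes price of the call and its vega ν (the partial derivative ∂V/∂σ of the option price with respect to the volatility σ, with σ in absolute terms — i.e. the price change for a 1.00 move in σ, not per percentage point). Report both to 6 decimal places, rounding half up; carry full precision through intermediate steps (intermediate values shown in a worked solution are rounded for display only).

σ√T = 0.1837·√2.7699 = 0.305732
d₁ = (ln(S/K) + (r+σ²/2)T) / (σ√T) = (ln(75.36/82.31) + (0.0154+0.1837²/2)·2.7699) / 0.305732 = (-0.088216 + 0.089393) / 0.305732 = 0.003848
d₂ = d₁ − σ√T = 0.003848 − 0.305732 = -0.301884
e^{−rT} = e^{−0.0154·2.7699} = 0.958241
N(d₁) = 0.501535,  N(d₂) = 0.381370
Call price V = S·N(d₁) − K·e^{−rT}·N(d₂) = 37.795699 − 30.079736 = 7.715963
φ(d₁) = (1/√(2π))·e^{−d₁²/2} = 0.398939
ν = S·φ(d₁)·√T = 50.035678

price = 7.715963
ν = 50.035678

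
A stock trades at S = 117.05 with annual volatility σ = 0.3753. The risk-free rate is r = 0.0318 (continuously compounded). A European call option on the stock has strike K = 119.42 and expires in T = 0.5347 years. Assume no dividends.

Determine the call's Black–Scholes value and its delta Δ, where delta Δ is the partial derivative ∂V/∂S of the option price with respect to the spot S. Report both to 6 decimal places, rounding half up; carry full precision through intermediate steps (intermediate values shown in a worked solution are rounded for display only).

σ√T = 0.3753·√0.5347 = 0.274431
d₁ = (ln(S/K) + (r+σ²/2)T) / (σ√T) = (ln(117.05/119.42) + (0.0318+0.3753²/2)·0.5347) / 0.274431 = (-0.020045 + 0.054660) / 0.274431 = 0.126131
d₂ = d₁ − σ√T = 0.126131 − 0.274431 = -0.148301
e^{−rT} = e^{−0.0318·0.5347} = 0.983140
N(d₁) = 0.550186,  N(d₂) = 0.441053
Call price V = S·N(d₁) − K·e^{−rT}·N(d₂) = 64.399248 − 51.782515 = 12.616733
Δ = N(d₁) = 0.550186

price = 12.616733
Δ = 0.550186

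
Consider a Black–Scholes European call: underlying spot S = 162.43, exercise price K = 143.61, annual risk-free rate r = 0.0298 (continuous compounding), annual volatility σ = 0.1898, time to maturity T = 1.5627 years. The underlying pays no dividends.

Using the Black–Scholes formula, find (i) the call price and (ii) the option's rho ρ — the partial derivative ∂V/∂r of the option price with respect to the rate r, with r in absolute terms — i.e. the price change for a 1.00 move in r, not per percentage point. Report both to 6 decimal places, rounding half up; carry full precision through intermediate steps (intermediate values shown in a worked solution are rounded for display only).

σ√T = 0.1898·√1.5627 = 0.237265
d₁ = (ln(S/K) + (r+σ²/2)T) / (σ√T) = (ln(162.43/143.61) + (0.0298+0.1898²/2)·1.5627) / 0.237265 = (0.123146 + 0.074716) / 0.237265 = 0.833926
d₂ = d₁ − σ√T = 0.833926 − 0.237265 = 0.596661
e^{−rT} = e^{−0.0298·1.5627} = 0.954499
N(d₁) = 0.797839,  N(d₂) = 0.724633
Call price V = S·N(d₁) − K·e^{−rT}·N(d₂) = 129.592950 − 99.329553 = 30.263397
ρ = K·T·e^{−rT}·N(d₂) = 155.222292

price = 30.263397
ρ = 155.222292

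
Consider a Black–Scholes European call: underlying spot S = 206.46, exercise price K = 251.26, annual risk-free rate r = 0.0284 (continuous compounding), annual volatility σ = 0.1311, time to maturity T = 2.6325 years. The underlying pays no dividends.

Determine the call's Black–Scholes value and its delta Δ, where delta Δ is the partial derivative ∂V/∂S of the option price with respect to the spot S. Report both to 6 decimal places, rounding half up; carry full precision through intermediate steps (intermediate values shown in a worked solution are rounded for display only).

σ√T = 0.1311·√2.6325 = 0.212709
d₁ = (ln(S/K) + (r+σ²/2)T) / (σ√T) = (ln(206.46/251.26) + (0.0284+0.1311²/2)·2.6325) / 0.212709 = (-0.196382 + 0.097386) / 0.212709 = -0.465404
d₂ = d₁ − σ√T = -0.465404 − 0.212709 = -0.678114
e^{−rT} = e^{−0.0284·2.6325} = 0.927963
N(d₁) = 0.320821,  N(d₂) = 0.248850
Call price V = S·N(d₁) − K·e^{−rT}·N(d₂) = 66.236702 − 58.021836 = 8.214866
Δ = N(d₁) = 0.320821

price = 8.214866
Δ = 0.320821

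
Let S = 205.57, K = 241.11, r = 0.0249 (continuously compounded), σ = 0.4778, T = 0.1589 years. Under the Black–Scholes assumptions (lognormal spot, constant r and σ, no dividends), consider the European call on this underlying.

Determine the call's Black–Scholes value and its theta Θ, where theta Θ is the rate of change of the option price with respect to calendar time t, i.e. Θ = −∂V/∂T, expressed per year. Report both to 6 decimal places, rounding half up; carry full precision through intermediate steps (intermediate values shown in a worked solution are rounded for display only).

σ√T = 0.4778·√0.1589 = 0.190462
d₁ = (ln(S/K) + (r+σ²/2)T) / (σ√T) = (ln(205.57/241.11) + (0.0249+0.4778²/2)·0.1589) / 0.190462 = (-0.159467 + 0.022094) / 0.190462 = -0.721258
d₂ = d₁ − σ√T = -0.721258 − 0.190462 = -0.911720
e^{−rT} = e^{−0.0249·0.1589} = 0.996051
N(d₁) = 0.235375,  N(d₂) = 0.180958
Call price V = S·N(d₁) − K·e^{−rT}·N(d₂) = 48.386116 − 43.458513 = 4.927603
φ(d₁) = (1/√(2π))·e^{−d₁²/2} = 0.307572
Θ = −S·φ(d₁)·σ/(2√T) − r·K·e^{−rT}·N(d₂) = −37.893188 − 1.082117 = -38.975305

price = 4.927603
Θ = -38.975305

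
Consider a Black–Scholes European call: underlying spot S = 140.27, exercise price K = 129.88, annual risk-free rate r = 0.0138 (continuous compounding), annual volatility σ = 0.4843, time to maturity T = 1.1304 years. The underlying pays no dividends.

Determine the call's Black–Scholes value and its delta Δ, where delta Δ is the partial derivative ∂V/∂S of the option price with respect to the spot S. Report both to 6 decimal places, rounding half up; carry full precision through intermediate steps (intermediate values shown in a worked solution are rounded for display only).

σ√T = 0.4843·√1.1304 = 0.514909
d₁ = (ln(S/K) + (r+σ²/2)T) / (σ√T) = (ln(140.27/129.88) + (0.0138+0.4843²/2)·1.1304) / 0.514909 = (0.076958 + 0.148165) / 0.514909 = 0.437210
d₂ = d₁ − σ√T = 0.437210 − 0.514909 = -0.077699
e^{−rT} = e^{−0.0138·1.1304} = 0.984522
N(d₁) = 0.669020,  N(d₂) = 0.469034
Call price V = S·N(d₁) − K·e^{−rT}·N(d₂) = 93.843501 − 59.975179 = 33.868322
Δ = N(d₁) = 0.669020

price = 33.868322
Δ = 0.669020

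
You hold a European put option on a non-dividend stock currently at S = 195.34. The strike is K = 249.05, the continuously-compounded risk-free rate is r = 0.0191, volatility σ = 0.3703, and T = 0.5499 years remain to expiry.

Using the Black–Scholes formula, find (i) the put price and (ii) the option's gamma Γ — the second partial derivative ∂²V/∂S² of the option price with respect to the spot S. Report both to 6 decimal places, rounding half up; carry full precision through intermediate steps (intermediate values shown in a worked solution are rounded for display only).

price = 57.739400
Γ = 0.005784

σ√T = 0.3703·√0.5499 = 0.274597
d₁ = (ln(S/K) + (r+σ²/2)T) / (σ√T) = (ln(195.34/249.05) + (0.0191+0.3703²/2)·0.5499) / 0.274597 = (-0.242912 + 0.048205) / 0.274597 = -0.709066
d₂ = d₁ − σ√T = -0.709066 − 0.274597 = -0.983663
e^{−rT} = e^{−0.0191·0.5499} = 0.989552
N(−d₁) = 0.760858,  N(−d₂) = 0.837359
Put price V = K·e^{−rT}·N(−d₂) − S·N(−d₁) = 206.365435 − 148.626036 = 57.739400
φ(d₁) = (1/√(2π))·e^{−d₁²/2} = 0.310266
Γ = φ(d₁) / (S·σ·√T) = 0.005784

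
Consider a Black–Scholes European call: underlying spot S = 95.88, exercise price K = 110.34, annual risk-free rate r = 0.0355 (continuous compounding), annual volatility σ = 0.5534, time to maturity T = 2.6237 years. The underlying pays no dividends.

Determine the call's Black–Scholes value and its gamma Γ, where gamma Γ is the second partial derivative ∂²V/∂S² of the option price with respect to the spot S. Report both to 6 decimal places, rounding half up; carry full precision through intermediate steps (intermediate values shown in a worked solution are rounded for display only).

σ√T = 0.5534·√2.6237 = 0.896388
d₁ = (ln(S/K) + (r+σ²/2)T) / (σ√T) = (ln(95.88/110.34) + (0.0355+0.5534²/2)·2.6237) / 0.896388 = (-0.140469 + 0.494897) / 0.896388 = 0.395396
d₂ = d₁ − σ√T = 0.395396 − 0.896388 = -0.500992
e^{−rT} = e^{−0.0355·2.6237} = 0.911065
N(d₁) = 0.653725,  N(d₂) = 0.308188
Call price V = S·N(d₁) − K·e^{−rT}·N(d₂) = 62.679120 − 30.981199 = 31.697920
φ(d₁) = (1/√(2π))·e^{−d₁²/2} = 0.368945
Γ = φ(d₁) / (S·σ·√T) = 0.004293

price = 31.697920
Γ = 0.004293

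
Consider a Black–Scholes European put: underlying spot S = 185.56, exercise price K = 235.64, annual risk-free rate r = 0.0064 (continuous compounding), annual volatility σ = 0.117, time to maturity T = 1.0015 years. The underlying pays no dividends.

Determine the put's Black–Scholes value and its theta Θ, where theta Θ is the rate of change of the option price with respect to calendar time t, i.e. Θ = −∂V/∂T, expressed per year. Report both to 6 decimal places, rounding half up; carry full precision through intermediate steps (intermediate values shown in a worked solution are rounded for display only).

σ√T = 0.117·√1.0015 = 0.117088
d₁ = (ln(S/K) + (r+σ²/2)T) / (σ√T) = (ln(185.56/235.64) + (0.0064+0.117²/2)·1.0015) / 0.117088 = (-0.238927 + 0.013264) / 0.117088 = -1.927295
d₂ = d₁ − σ√T = -1.927295 − 0.117088 = -2.044383
e^{−rT} = e^{−0.0064·1.0015} = 0.993611
N(−d₁) = 0.973029,  N(−d₂) = 0.979542
Put price V = K·e^{−rT}·N(−d₂) − S·N(−d₁) = 229.344578 − 180.555180 = 48.789398
φ(d₁) = (1/√(2π))·e^{−d₁²/2} = 0.062276
Θ = −S·φ(d₁)·σ/(2√T) + r·K·e^{−rT}·N(−d₂) = −0.675521 + 1.467805 = 0.792284

price = 48.789398
Θ = 0.792284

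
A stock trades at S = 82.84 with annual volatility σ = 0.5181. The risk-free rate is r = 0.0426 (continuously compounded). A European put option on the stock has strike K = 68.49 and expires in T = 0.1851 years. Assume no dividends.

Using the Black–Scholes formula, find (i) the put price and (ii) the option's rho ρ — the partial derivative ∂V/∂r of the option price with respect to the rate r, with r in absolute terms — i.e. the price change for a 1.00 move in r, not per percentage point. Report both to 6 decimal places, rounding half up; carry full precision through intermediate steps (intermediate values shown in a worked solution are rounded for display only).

price = 1.707984
ρ = -2.748117

σ√T = 0.5181·√0.1851 = 0.222903
d₁ = (ln(S/K) + (r+σ²/2)T) / (σ√T) = (ln(82.84/68.49) + (0.0426+0.5181²/2)·0.1851) / 0.222903 = (0.190223 + 0.032728) / 0.222903 = 1.000216
d₂ = d₁ − σ√T = 1.000216 − 0.222903 = 0.777312
e^{−rT} = e^{−0.0426·0.1851} = 0.992146
N(−d₁) = 0.158603,  N(−d₂) = 0.218487
Put price V = K·e^{−rT}·N(−d₂) − S·N(−d₁) = 14.846663 − 13.138679 = 1.707984
ρ = −K·T·e^{−rT}·N(−d₂) = -2.748117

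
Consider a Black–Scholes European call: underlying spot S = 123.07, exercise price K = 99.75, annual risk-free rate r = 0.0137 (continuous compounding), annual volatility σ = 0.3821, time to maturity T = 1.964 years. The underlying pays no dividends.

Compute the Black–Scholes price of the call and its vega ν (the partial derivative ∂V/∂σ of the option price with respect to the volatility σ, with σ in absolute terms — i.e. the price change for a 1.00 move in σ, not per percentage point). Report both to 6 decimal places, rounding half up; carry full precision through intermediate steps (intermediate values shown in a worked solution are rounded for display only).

σ√T = 0.3821·√1.964 = 0.535486
d₁ = (ln(S/K) + (r+σ²/2)T) / (σ√T) = (ln(123.07/99.75) + (0.0137+0.3821²/2)·1.964) / 0.535486 = (0.210086 + 0.170279) / 0.535486 = 0.710319
d₂ = d₁ − σ√T = 0.710319 − 0.535486 = 0.174833
e^{−rT} = e^{−0.0137·1.964} = 0.973452
N(d₁) = 0.761247,  N(d₂) = 0.569395
Call price V = S·N(d₁) − K·e^{−rT}·N(d₂) = 93.686638 − 55.289263 = 38.397375
φ(d₁) = (1/√(2π))·e^{−d₁²/2} = 0.309990
ν = S·φ(d₁)·√T = 53.465148

price = 38.397375
ν = 53.465148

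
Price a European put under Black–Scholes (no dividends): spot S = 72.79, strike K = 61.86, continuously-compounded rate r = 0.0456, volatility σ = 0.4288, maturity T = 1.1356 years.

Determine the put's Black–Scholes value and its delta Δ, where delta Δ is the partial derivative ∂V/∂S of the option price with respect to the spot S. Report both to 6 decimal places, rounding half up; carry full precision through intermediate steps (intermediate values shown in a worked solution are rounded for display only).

σ√T = 0.4288·√1.1356 = 0.456949
d₁ = (ln(S/K) + (r+σ²/2)T) / (σ√T) = (ln(72.79/61.86) + (0.0456+0.4288²/2)·1.1356) / 0.456949 = (0.162705 + 0.156184) / 0.456949 = 0.697867
d₂ = d₁ − σ√T = 0.697867 − 0.456949 = 0.240918
e^{−rT} = e^{−0.0456·1.1356} = 0.949535
N(−d₁) = 0.242630,  N(−d₂) = 0.404809
Put price V = K·e^{−rT}·N(−d₂) − S·N(−d₁) = 23.777778 − 17.661061 = 6.116717
Δ = −N(−d₁) = -0.242630

price = 6.116717
Δ = -0.242630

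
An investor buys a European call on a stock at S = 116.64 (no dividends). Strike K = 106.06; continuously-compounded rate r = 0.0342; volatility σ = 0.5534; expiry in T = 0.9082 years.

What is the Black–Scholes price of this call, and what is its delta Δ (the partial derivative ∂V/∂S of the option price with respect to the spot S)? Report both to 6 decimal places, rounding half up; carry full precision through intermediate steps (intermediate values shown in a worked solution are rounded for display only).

σ√T = 0.5534·√0.9082 = 0.527388
d₁ = (ln(S/K) + (r+σ²/2)T) / (σ√T) = (ln(116.64/106.06) + (0.0342+0.5534²/2)·0.9082) / 0.527388 = (0.095087 + 0.170129) / 0.527388 = 0.502887
d₂ = d₁ − σ√T = 0.502887 − 0.527388 = -0.024500
e^{−rT} = e^{−0.0342·0.9082} = 0.969417
N(d₁) = 0.692478,  N(d₂) = 0.490227
Call price V = S·N(d₁) − K·e^{−rT}·N(d₂) = 80.770666 − 50.403339 = 30.367327
Δ = N(d₁) = 0.692478

price = 30.367327
Δ = 0.692478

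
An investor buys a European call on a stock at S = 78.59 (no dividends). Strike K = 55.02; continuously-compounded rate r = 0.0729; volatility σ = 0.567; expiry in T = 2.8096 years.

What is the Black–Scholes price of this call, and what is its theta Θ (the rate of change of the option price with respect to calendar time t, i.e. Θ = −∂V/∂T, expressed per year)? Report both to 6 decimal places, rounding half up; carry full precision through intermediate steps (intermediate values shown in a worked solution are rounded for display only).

price = 42.857093
Θ = -4.789054

σ√T = 0.567·√2.8096 = 0.950398
d₁ = (ln(S/K) + (r+σ²/2)T) / (σ√T) = (ln(78.59/55.02) + (0.0729+0.567²/2)·2.8096) / 0.950398 = (0.356548 + 0.656448) / 0.950398 = 1.065865
d₂ = d₁ − σ√T = 1.065865 − 0.950398 = 0.115467
e^{−rT} = e^{−0.0729·2.8096} = 0.814794
N(d₁) = 0.856758,  N(d₂) = 0.545963
Call price V = S·N(d₁) − K·e^{−rT}·N(d₂) = 67.332581 − 24.475488 = 42.857093
φ(d₁) = (1/√(2π))·e^{−d₁²/2} = 0.226056
Θ = −S·φ(d₁)·σ/(2√T) − r·K·e^{−rT}·N(d₂) = −3.004790 − 1.784263 = -4.789054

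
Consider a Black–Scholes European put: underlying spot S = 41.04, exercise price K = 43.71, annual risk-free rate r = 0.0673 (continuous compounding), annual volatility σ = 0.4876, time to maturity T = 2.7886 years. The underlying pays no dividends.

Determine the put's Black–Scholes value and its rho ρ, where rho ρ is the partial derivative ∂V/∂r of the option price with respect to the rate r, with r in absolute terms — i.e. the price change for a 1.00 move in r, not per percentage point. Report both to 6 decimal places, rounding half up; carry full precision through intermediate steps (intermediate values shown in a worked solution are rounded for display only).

price = 9.942135
ρ = -60.646896

σ√T = 0.4876·√2.7886 = 0.814248
d₁ = (ln(S/K) + (r+σ²/2)T) / (σ√T) = (ln(41.04/43.71) + (0.0673+0.4876²/2)·2.7886) / 0.814248 = (-0.063030 + 0.519173) / 0.814248 = 0.560202
d₂ = d₁ − σ√T = 0.560202 − 0.814248 = -0.254047
e^{−rT} = e^{−0.0673·2.7886} = 0.828886
N(−d₁) = 0.287671,  N(−d₂) = 0.600270
Put price V = K·e^{−rT}·N(−d₂) − S·N(−d₁) = 21.748152 − 11.806017 = 9.942135
ρ = −K·T·e^{−rT}·N(−d₂) = -60.646896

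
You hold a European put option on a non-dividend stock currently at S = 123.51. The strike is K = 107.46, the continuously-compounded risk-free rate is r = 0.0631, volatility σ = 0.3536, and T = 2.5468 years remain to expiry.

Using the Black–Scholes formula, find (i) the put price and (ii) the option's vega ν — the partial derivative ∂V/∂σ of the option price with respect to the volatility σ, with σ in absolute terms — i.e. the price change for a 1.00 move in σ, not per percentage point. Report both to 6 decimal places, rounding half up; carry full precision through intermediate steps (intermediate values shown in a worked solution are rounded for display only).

price = 11.063631
ν = 56.476035

σ√T = 0.3536·√2.5468 = 0.564300
d₁ = (ln(S/K) + (r+σ²/2)T) / (σ√T) = (ln(123.51/107.46) + (0.0631+0.3536²/2)·2.5468) / 0.564300 = (0.139203 + 0.319920) / 0.564300 = 0.813617
d₂ = d₁ − σ√T = 0.813617 − 0.564300 = 0.249317
e^{−rT} = e^{−0.0631·2.5468} = 0.851545
N(−d₁) = 0.207932,  N(−d₂) = 0.401558
Put price V = K·e^{−rT}·N(−d₂) − S·N(−d₁) = 36.745348 − 25.681718 = 11.063631
φ(d₁) = (1/√(2π))·e^{−d₁²/2} = 0.286526
ν = S·φ(d₁)·√T = 56.476035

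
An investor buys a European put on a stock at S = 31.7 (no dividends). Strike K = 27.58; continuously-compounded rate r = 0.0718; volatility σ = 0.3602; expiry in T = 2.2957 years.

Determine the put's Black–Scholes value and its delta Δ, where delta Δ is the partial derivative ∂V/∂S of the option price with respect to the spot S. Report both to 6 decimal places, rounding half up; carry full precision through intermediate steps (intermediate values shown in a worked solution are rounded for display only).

price = 2.633879
Δ = -0.203268

σ√T = 0.3602·√2.2957 = 0.545759
d₁ = (ln(S/K) + (r+σ²/2)T) / (σ√T) = (ln(31.7/27.58) + (0.0718+0.3602²/2)·2.2957) / 0.545759 = (0.139226 + 0.313758) / 0.545759 = 0.830006
d₂ = d₁ − σ√T = 0.830006 − 0.545759 = 0.284247
e^{−rT} = e^{−0.0718·2.2957} = 0.848037
N(−d₁) = 0.203268,  N(−d₂) = 0.388111
Put price V = K·e^{−rT}·N(−d₂) − S·N(−d₁) = 9.077463 − 6.443584 = 2.633879
Δ = −N(−d₁) = -0.203268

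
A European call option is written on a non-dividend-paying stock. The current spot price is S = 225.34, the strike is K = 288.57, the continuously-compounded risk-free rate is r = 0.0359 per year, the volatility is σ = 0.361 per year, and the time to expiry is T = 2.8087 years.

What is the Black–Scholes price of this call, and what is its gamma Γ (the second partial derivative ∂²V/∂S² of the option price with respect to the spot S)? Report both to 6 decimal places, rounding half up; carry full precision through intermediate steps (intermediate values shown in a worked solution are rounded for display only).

price = 41.652077
Γ = 0.002921

σ√T = 0.361·√2.8087 = 0.605006
d₁ = (ln(S/K) + (r+σ²/2)T) / (σ√T) = (ln(225.34/288.57) + (0.0359+0.361²/2)·2.8087) / 0.605006 = (-0.247327 + 0.283849) / 0.605006 = 0.060365
d₂ = d₁ − σ√T = 0.060365 − 0.605006 = -0.544641
e^{−rT} = e^{−0.0359·2.8087} = 0.904085
N(d₁) = 0.524068,  N(d₂) = 0.293000
Call price V = S·N(d₁) − K·e^{−rT}·N(d₂) = 118.093393 − 76.441316 = 41.652077
φ(d₁) = (1/√(2π))·e^{−d₁²/2} = 0.398216
Γ = φ(d₁) / (S·σ·√T) = 0.002921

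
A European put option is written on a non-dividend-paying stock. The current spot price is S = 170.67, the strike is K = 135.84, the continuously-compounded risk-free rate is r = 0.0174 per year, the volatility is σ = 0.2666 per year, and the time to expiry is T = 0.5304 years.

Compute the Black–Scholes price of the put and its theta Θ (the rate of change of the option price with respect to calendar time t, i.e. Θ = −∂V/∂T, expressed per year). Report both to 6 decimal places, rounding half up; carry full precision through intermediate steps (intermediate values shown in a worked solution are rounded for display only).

σ√T = 0.2666·√0.5304 = 0.194161
d₁ = (ln(S/K) + (r+σ²/2)T) / (σ√T) = (ln(170.67/135.84) + (0.0174+0.2666²/2)·0.5304) / 0.194161 = (0.228254 + 0.028078) / 0.194161 = 1.320205
d₂ = d₁ − σ√T = 1.320205 − 0.194161 = 1.126044
e^{−rT} = e^{−0.0174·0.5304} = 0.990813
N(−d₁) = 0.093383,  N(−d₂) = 0.130073
Put price V = K·e^{−rT}·N(−d₂) − S·N(−d₁) = 17.506847 − 15.937715 = 1.569132
φ(d₁) = (1/√(2π))·e^{−d₁²/2} = 0.166892
Θ = −S·φ(d₁)·σ/(2√T) + r·K·e^{−rT}·N(−d₂) = −5.213394 + 0.304619 = -4.908775

price = 1.569132
Θ = -4.908775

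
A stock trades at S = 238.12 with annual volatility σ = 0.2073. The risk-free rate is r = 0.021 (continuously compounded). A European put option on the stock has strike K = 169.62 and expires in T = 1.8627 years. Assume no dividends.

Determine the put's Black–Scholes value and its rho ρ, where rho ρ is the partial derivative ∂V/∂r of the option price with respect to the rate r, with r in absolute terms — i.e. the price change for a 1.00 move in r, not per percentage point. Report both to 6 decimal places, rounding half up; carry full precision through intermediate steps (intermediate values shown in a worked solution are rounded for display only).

σ√T = 0.2073·√1.8627 = 0.282925
d₁ = (ln(S/K) + (r+σ²/2)T) / (σ√T) = (ln(238.12/169.62) + (0.021+0.2073²/2)·1.8627) / 0.282925 = (0.339214 + 0.079140) / 0.282925 = 1.478676
d₂ = d₁ − σ√T = 1.478676 − 0.282925 = 1.195752
e^{−rT} = e^{−0.021·1.8627} = 0.961638
N(−d₁) = 0.069613,  N(−d₂) = 0.115897
Put price V = K·e^{−rT}·N(−d₂) − S·N(−d₁) = 18.904275 − 16.576345 = 2.327930
ρ = −K·T·e^{−rT}·N(−d₂) = -35.212993

price = 2.327930
ρ = -35.212993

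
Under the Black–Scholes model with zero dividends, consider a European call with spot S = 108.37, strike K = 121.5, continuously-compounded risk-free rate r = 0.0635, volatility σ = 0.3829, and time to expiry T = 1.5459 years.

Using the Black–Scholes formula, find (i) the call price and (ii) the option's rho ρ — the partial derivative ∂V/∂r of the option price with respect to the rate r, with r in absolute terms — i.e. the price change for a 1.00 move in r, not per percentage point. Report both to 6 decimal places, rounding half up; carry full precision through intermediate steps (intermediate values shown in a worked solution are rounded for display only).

price = 19.682934
ρ = 66.877862

σ√T = 0.3829·√1.5459 = 0.476076
d₁ = (ln(S/K) + (r+σ²/2)T) / (σ√T) = (ln(108.37/121.5) + (0.0635+0.3829²/2)·1.5459) / 0.476076 = (-0.114363 + 0.211489) / 0.476076 = 0.204013
d₂ = d₁ − σ√T = 0.204013 − 0.476076 = -0.272063
e^{−rT} = e^{−0.0635·1.5459} = 0.906500
N(d₁) = 0.580828,  N(d₂) = 0.392787
Call price V = S·N(d₁) − K·e^{−rT}·N(d₂) = 62.944375 − 43.261441 = 19.682934
ρ = K·T·e^{−rT}·N(d₂) = 66.877862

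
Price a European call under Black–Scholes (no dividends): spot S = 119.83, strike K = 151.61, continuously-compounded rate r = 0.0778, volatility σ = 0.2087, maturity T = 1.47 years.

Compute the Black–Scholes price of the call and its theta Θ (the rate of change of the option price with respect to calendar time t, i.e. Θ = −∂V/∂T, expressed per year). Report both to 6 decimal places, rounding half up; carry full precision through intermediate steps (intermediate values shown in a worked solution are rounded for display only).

σ√T = 0.2087·√1.47 = 0.253035
d₁ = (ln(S/K) + (r+σ²/2)T) / (σ√T) = (ln(119.83/151.61) + (0.0778+0.2087²/2)·1.47) / 0.253035 = (-0.235237 + 0.146379) / 0.253035 = -0.351168
d₂ = d₁ − σ√T = -0.351168 − 0.253035 = -0.604203
e^{−rT} = e^{−0.0778·1.47} = 0.891931
N(d₁) = 0.362731,  N(d₂) = 0.272854
Call price V = S·N(d₁) − K·e^{−rT}·N(d₂) = 43.466069 − 36.896908 = 6.569161
φ(d₁) = (1/√(2π))·e^{−d₁²/2} = 0.375087
Θ = −S·φ(d₁)·σ/(2√T) − r·K·e^{−rT}·N(d₂) = −3.868397 − 2.870579 = -6.738976

price = 6.569161
Θ = -6.738976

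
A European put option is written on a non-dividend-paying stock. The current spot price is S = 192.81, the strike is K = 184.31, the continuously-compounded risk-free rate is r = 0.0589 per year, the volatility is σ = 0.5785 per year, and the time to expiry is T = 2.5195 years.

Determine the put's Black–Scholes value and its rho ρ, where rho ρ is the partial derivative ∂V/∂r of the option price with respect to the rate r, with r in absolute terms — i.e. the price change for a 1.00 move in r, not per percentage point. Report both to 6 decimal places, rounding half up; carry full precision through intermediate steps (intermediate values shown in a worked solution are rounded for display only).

price = 46.543655
ρ = -239.432619

σ√T = 0.5785·√2.5195 = 0.918249
d₁ = (ln(S/K) + (r+σ²/2)T) / (σ√T) = (ln(192.81/184.31) + (0.0589+0.5785²/2)·2.5195) / 0.918249 = (0.045086 + 0.569989) / 0.918249 = 0.669835
d₂ = d₁ − σ√T = 0.669835 − 0.918249 = -0.248414
e^{−rT} = e^{−0.0589·2.5195} = 0.862087
N(−d₁) = 0.251481,  N(−d₂) = 0.598093
Put price V = K·e^{−rT}·N(−d₂) − S·N(−d₁) = 95.031800 − 48.488145 = 46.543655
ρ = −K·T·e^{−rT}·N(−d₂) = -239.432619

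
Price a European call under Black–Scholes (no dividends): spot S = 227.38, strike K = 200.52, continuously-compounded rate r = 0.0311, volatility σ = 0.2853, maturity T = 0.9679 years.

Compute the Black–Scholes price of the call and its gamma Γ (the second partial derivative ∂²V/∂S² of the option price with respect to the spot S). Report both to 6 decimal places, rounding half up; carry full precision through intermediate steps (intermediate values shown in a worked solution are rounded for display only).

σ√T = 0.2853·√0.9679 = 0.280684
d₁ = (ln(S/K) + (r+σ²/2)T) / (σ√T) = (ln(227.38/200.52) + (0.0311+0.2853²/2)·0.9679) / 0.280684 = (0.125709 + 0.069493) / 0.280684 = 0.695452
d₂ = d₁ − σ√T = 0.695452 − 0.280684 = 0.414768
e^{−rT} = e^{−0.0311·0.9679} = 0.970347
N(d₁) = 0.756614,  N(d₂) = 0.660844
Call price V = S·N(d₁) − K·e^{−rT}·N(d₂) = 172.038882 − 128.583082 = 43.455800
φ(d₁) = (1/√(2π))·e^{−d₁²/2} = 0.313246
Γ = φ(d₁) / (S·σ·√T) = 0.004908

price = 43.455800
Γ = 0.004908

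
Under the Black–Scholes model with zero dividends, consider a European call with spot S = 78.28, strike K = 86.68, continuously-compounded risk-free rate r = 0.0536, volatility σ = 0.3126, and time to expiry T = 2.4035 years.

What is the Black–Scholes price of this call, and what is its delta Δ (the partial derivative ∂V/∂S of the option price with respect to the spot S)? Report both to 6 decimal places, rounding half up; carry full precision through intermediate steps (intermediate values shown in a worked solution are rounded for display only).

σ√T = 0.3126·√2.4035 = 0.484631
d₁ = (ln(S/K) + (r+σ²/2)T) / (σ√T) = (ln(78.28/86.68) + (0.0536+0.3126²/2)·2.4035) / 0.484631 = (-0.101931 + 0.246261) / 0.484631 = 0.297814
d₂ = d₁ − σ√T = 0.297814 − 0.484631 = -0.186816
e^{−rT} = e^{−0.0536·2.4035} = 0.879126
N(d₁) = 0.617078,  N(d₂) = 0.425902
Call price V = S·N(d₁) − K·e^{−rT}·N(d₂) = 48.304836 − 32.454864 = 15.849973
Δ = N(d₁) = 0.617078

price = 15.849973
Δ = 0.617078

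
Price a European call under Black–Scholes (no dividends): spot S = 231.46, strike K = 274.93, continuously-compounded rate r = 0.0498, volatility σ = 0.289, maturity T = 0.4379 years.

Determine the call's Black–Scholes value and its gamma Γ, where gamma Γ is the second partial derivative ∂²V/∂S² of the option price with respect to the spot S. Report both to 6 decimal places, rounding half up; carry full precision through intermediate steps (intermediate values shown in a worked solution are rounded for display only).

σ√T = 0.289·√0.4379 = 0.191243
d₁ = (ln(S/K) + (r+σ²/2)T) / (σ√T) = (ln(231.46/274.93) + (0.0498+0.289²/2)·0.4379) / 0.191243 = (-0.172109 + 0.040094) / 0.191243 = -0.690301
d₂ = d₁ − σ√T = -0.690301 − 0.191243 = -0.881544
e^{−rT} = e^{−0.0498·0.4379} = 0.978429
N(d₁) = 0.245003,  N(d₂) = 0.189012
Call price V = S·N(d₁) − K·e^{−rT}·N(d₂) = 56.708292 − 50.844068 = 5.864224
φ(d₁) = (1/√(2π))·e^{−d₁²/2} = 0.314366
Γ = φ(d₁) / (S·σ·√T) = 0.007102

price = 5.864224
Γ = 0.007102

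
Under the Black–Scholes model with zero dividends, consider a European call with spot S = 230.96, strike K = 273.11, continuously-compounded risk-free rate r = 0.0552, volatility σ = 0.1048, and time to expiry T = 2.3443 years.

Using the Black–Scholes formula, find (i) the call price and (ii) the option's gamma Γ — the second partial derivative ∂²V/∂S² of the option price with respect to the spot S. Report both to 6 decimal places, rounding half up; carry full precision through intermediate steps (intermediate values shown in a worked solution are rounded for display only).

price = 10.981253
Γ = 0.010631

σ√T = 0.1048·√2.3443 = 0.160460
d₁ = (ln(S/K) + (r+σ²/2)T) / (σ√T) = (ln(230.96/273.11) + (0.0552+0.1048²/2)·2.3443) / 0.160460 = (-0.167630 + 0.142279) / 0.160460 = -0.157989
d₂ = d₁ − σ√T = -0.157989 − 0.160460 = -0.318449
e^{−rT} = e^{−0.0552·2.3443} = 0.878618
N(d₁) = 0.437233,  N(d₂) = 0.375072
Call price V = S·N(d₁) − K·e^{−rT}·N(d₂) = 100.983272 − 90.002019 = 10.981253
φ(d₁) = (1/√(2π))·e^{−d₁²/2} = 0.393994
Γ = φ(d₁) / (S·σ·√T) = 0.010631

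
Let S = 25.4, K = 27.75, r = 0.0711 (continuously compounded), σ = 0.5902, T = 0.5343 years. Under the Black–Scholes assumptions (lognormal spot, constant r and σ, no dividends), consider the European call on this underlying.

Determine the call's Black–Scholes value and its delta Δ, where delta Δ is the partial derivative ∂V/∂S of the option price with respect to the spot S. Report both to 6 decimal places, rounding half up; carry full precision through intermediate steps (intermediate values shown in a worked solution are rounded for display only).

σ√T = 0.5902·√0.5343 = 0.431412
d₁ = (ln(S/K) + (r+σ²/2)T) / (σ√T) = (ln(25.4/27.75) + (0.0711+0.5902²/2)·0.5343) / 0.431412 = (-0.088487 + 0.131047) / 0.431412 = 0.098653
d₂ = d₁ − σ√T = 0.098653 − 0.431412 = -0.332759
e^{−rT} = e^{−0.0711·0.5343} = 0.962724
N(d₁) = 0.539293,  N(d₂) = 0.369658
Call price V = S·N(d₁) − K·e^{−rT}·N(d₂) = 13.698045 − 9.875637 = 3.822408
Δ = N(d₁) = 0.539293

price = 3.822408
Δ = 0.539293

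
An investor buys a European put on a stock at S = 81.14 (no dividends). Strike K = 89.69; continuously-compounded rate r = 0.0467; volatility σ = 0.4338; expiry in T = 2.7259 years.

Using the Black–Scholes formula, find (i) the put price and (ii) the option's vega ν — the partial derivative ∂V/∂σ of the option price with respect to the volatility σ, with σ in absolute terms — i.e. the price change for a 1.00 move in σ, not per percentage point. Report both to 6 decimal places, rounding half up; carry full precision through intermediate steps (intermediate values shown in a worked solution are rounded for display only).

price = 21.324364
ν = 49.414365

σ√T = 0.4338·√2.7259 = 0.716217
d₁ = (ln(S/K) + (r+σ²/2)T) / (σ√T) = (ln(81.14/89.69) + (0.0467+0.4338²/2)·2.7259) / 0.716217 = (-0.100183 + 0.383783) / 0.716217 = 0.395969
d₂ = d₁ − σ√T = 0.395969 − 0.716217 = -0.320248
e^{−rT} = e^{−0.0467·2.7259} = 0.880470
N(−d₁) = 0.346064,  N(−d₂) = 0.625610
Put price V = K·e^{−rT}·N(−d₂) − S·N(−d₁) = 49.403997 − 28.079632 = 21.324364
φ(d₁) = (1/√(2π))·e^{−d₁²/2} = 0.368861
ν = S·φ(d₁)·√T = 49.414365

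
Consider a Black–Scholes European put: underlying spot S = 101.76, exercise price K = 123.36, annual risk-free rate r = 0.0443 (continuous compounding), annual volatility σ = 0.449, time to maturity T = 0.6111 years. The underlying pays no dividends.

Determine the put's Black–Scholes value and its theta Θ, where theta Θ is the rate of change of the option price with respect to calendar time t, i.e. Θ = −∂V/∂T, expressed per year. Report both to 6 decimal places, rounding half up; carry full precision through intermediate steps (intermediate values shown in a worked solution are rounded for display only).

σ√T = 0.449·√0.6111 = 0.350996
d₁ = (ln(S/K) + (r+σ²/2)T) / (σ√T) = (ln(101.76/123.36) + (0.0443+0.449²/2)·0.6111) / 0.350996 = (-0.192490 + 0.088671) / 0.350996 = -0.295783
d₂ = d₁ − σ√T = -0.295783 − 0.350996 = -0.646780
e^{−rT} = e^{−0.0443·0.6111} = 0.973291
N(−d₁) = 0.616302,  N(−d₂) = 0.741113
Put price V = K·e^{−rT}·N(−d₂) − S·N(−d₁) = 88.981872 − 62.714920 = 26.266952
φ(d₁) = (1/√(2π))·e^{−d₁²/2} = 0.381867
Θ = −S·φ(d₁)·σ/(2√T) + r·K·e^{−rT}·N(−d₂) = −11.159625 + 3.941897 = -7.217728

price = 26.266952
Θ = -7.217728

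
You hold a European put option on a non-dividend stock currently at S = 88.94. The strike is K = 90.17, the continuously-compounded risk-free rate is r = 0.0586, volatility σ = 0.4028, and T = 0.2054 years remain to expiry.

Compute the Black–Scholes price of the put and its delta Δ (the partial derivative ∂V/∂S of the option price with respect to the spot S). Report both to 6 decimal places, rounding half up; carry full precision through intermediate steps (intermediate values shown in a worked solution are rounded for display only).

σ√T = 0.4028·√0.2054 = 0.182553
d₁ = (ln(S/K) + (r+σ²/2)T) / (σ√T) = (ln(88.94/90.17) + (0.0586+0.4028²/2)·0.2054) / 0.182553 = (-0.013735 + 0.028699) / 0.182553 = 0.081973
d₂ = d₁ − σ√T = 0.081973 − 0.182553 = -0.100580
e^{−rT} = e^{−0.0586·0.2054} = 0.988036
N(−d₁) = 0.467334,  N(−d₂) = 0.540058
Put price V = K·e^{−rT}·N(−d₂) − S·N(−d₁) = 48.114409 − 41.564683 = 6.549726
Δ = −N(−d₁) = -0.467334

price = 6.549726
Δ = -0.467334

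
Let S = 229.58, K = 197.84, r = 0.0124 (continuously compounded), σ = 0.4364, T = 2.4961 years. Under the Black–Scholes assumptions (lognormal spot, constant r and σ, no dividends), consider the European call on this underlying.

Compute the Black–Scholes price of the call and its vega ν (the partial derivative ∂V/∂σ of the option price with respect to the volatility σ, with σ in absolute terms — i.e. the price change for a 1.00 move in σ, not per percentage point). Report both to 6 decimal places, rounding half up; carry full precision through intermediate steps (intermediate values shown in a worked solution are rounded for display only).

σ√T = 0.4364·√2.4961 = 0.689471
d₁ = (ln(S/K) + (r+σ²/2)T) / (σ√T) = (ln(229.58/197.84) + (0.0124+0.4364²/2)·2.4961) / 0.689471 = (0.148793 + 0.268636) / 0.689471 = 0.605435
d₂ = d₁ − σ√T = 0.605435 − 0.689471 = -0.084036
e^{−rT} = e^{−0.0124·2.4961} = 0.969522
N(d₁) = 0.727555,  N(d₂) = 0.466514
Call price V = S·N(d₁) − K·e^{−rT}·N(d₂) = 167.032053 − 89.482192 = 77.549861
φ(d₁) = (1/√(2π))·e^{−d₁²/2} = 0.332135
ν = S·φ(d₁)·√T = 120.470173

price = 77.549861
ν = 120.470173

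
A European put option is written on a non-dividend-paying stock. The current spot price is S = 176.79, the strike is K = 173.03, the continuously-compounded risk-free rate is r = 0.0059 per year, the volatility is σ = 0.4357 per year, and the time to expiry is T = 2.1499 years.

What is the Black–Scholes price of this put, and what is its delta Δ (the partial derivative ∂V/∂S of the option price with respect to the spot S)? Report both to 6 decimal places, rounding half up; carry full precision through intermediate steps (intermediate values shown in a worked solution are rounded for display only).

price = 40.647999
Δ = -0.354601

σ√T = 0.4357·√2.1499 = 0.638847
d₁ = (ln(S/K) + (r+σ²/2)T) / (σ√T) = (ln(176.79/173.03) + (0.0059+0.4357²/2)·2.1499) / 0.638847 = (0.021498 + 0.216747) / 0.638847 = 0.372929
d₂ = d₁ − σ√T = 0.372929 − 0.638847 = -0.265918
e^{−rT} = e^{−0.0059·2.1499} = 0.987396
N(−d₁) = 0.354601,  N(−d₂) = 0.604849
Put price V = K·e^{−rT}·N(−d₂) − S·N(−d₁) = 103.337835 − 62.689836 = 40.647999
Δ = −N(−d₁) = -0.354601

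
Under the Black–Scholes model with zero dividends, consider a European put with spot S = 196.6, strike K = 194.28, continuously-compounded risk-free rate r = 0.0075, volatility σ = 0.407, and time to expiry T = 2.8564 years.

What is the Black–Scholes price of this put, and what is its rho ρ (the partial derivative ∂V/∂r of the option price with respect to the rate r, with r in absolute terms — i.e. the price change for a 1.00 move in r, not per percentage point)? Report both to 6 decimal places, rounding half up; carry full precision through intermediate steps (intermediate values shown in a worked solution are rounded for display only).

price = 48.879182
ρ = -334.710388

σ√T = 0.407·√2.8564 = 0.687866
d₁ = (ln(S/K) + (r+σ²/2)T) / (σ√T) = (ln(196.6/194.28) + (0.0075+0.407²/2)·2.8564) / 0.687866 = (0.011871 + 0.258003) / 0.687866 = 0.392335
d₂ = d₁ − σ√T = 0.392335 − 0.687866 = -0.295532
e^{−rT} = e^{−0.0075·2.8564} = 0.978805
N(−d₁) = 0.347405,  N(−d₂) = 0.616206
Put price V = K·e^{−rT}·N(−d₂) − S·N(−d₁) = 117.179102 − 68.299920 = 48.879182
ρ = −K·T·e^{−rT}·N(−d₂) = -334.710388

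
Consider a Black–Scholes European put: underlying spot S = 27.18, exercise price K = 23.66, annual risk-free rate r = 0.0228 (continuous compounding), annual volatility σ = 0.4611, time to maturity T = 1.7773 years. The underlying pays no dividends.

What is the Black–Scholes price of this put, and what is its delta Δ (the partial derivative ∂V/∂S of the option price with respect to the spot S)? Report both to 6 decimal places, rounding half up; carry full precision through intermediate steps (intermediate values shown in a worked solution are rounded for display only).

σ√T = 0.4611·√1.7773 = 0.614717
d₁ = (ln(S/K) + (r+σ²/2)T) / (σ√T) = (ln(27.18/23.66) + (0.0228+0.4611²/2)·1.7773) / 0.614717 = (0.138696 + 0.229461) / 0.614717 = 0.598904
d₂ = d₁ − σ√T = 0.598904 − 0.614717 = -0.015813
e^{−rT} = e^{−0.0228·1.7773} = 0.960288
N(−d₁) = 0.274618,  N(−d₂) = 0.506308
Put price V = K·e^{−rT}·N(−d₂) − S·N(−d₁) = 11.503531 − 7.464129 = 4.039402
Δ = −N(−d₁) = -0.274618

price = 4.039402
Δ = -0.274618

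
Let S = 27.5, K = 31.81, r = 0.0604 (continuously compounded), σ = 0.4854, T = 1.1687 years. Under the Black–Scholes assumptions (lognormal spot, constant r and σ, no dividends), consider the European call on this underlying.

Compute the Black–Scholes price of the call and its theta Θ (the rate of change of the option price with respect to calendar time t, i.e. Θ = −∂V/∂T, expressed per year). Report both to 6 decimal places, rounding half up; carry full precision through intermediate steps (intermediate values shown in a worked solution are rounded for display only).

price = 4.901167
Θ = -3.058902

σ√T = 0.4854·√1.1687 = 0.524749
d₁ = (ln(S/K) + (r+σ²/2)T) / (σ√T) = (ln(27.5/31.81) + (0.0604+0.4854²/2)·1.1687) / 0.524749 = (-0.145595 + 0.208270) / 0.524749 = 0.119439
d₂ = d₁ − σ√T = 0.119439 − 0.524749 = -0.405310
e^{−rT} = e^{−0.0604·1.1687} = 0.931844
N(d₁) = 0.547536,  N(d₂) = 0.342625
Call price V = S·N(d₁) − K·e^{−rT}·N(d₂) = 15.057243 − 10.156076 = 4.901167
φ(d₁) = (1/√(2π))·e^{−d₁²/2} = 0.396107
Θ = −S·φ(d₁)·σ/(2√T) − r·K·e^{−rT}·N(d₂) = −2.445475 − 0.613427 = -3.058902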